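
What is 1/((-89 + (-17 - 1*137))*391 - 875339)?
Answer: -1/970352 ≈ -1.0306e-6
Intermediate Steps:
1/((-89 + (-17 - 1*137))*391 - 875339) = 1/((-89 + (-17 - 137))*391 - 875339) = 1/((-89 - 154)*391 - 875339) = 1/(-243*391 - 875339) = 1/(-95013 - 875339) = 1/(-970352) = -1/970352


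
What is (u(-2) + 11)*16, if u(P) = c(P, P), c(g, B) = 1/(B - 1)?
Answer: 512/3 ≈ 170.67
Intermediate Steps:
c(g, B) = 1/(-1 + B)
u(P) = 1/(-1 + P)
(u(-2) + 11)*16 = (1/(-1 - 2) + 11)*16 = (1/(-3) + 11)*16 = (-⅓ + 11)*16 = (32/3)*16 = 512/3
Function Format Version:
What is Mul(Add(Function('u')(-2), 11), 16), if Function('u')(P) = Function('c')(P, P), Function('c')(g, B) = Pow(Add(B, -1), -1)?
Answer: Rational(512, 3) ≈ 170.67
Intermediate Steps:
Function('c')(g, B) = Pow(Add(-1, B), -1)
Function('u')(P) = Pow(Add(-1, P), -1)
Mul(Add(Function('u')(-2), 11), 16) = Mul(Add(Pow(Add(-1, -2), -1), 11), 16) = Mul(Add(Pow(-3, -1), 11), 16) = Mul(Add(Rational(-1, 3), 11), 16) = Mul(Rational(32, 3), 16) = Rational(512, 3)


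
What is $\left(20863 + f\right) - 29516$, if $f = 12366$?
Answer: $3713$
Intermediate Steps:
$\left(20863 + f\right) - 29516 = \left(20863 + 12366\right) - 29516 = 33229 - 29516 = 3713$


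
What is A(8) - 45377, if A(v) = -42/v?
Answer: -181529/4 ≈ -45382.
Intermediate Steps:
A(8) - 45377 = -42/8 - 45377 = -42*1/8 - 45377 = -21/4 - 45377 = -181529/4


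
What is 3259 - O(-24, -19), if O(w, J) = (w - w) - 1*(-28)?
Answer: 3231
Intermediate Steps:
O(w, J) = 28 (O(w, J) = 0 + 28 = 28)
3259 - O(-24, -19) = 3259 - 1*28 = 3259 - 28 = 3231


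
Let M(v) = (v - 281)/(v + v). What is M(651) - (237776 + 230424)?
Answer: -304798015/651 ≈ -4.6820e+5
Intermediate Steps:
M(v) = (-281 + v)/(2*v) (M(v) = (-281 + v)/((2*v)) = (-281 + v)*(1/(2*v)) = (-281 + v)/(2*v))
M(651) - (237776 + 230424) = (1/2)*(-281 + 651)/651 - (237776 + 230424) = (1/2)*(1/651)*370 - 1*468200 = 185/651 - 468200 = -304798015/651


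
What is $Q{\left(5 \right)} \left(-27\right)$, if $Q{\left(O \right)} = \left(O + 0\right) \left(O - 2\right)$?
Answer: $-405$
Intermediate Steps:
$Q{\left(O \right)} = O \left(-2 + O\right)$
$Q{\left(5 \right)} \left(-27\right) = 5 \left(-2 + 5\right) \left(-27\right) = 5 \cdot 3 \left(-27\right) = 15 \left(-27\right) = -405$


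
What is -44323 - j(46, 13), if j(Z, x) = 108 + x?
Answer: -44444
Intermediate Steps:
-44323 - j(46, 13) = -44323 - (108 + 13) = -44323 - 1*121 = -44323 - 121 = -44444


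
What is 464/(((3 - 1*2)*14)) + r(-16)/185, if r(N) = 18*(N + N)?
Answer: 38888/1295 ≈ 30.029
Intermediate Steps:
r(N) = 36*N (r(N) = 18*(2*N) = 36*N)
464/(((3 - 1*2)*14)) + r(-16)/185 = 464/(((3 - 1*2)*14)) + (36*(-16))/185 = 464/(((3 - 2)*14)) - 576*1/185 = 464/((1*14)) - 576/185 = 464/14 - 576/185 = 464*(1/14) - 576/185 = 232/7 - 576/185 = 38888/1295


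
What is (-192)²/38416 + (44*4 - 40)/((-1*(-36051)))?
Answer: 83388040/86558451 ≈ 0.96337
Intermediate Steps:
(-192)²/38416 + (44*4 - 40)/((-1*(-36051))) = 36864*(1/38416) + (176 - 40)/36051 = 2304/2401 + 136*(1/36051) = 2304/2401 + 136/36051 = 83388040/86558451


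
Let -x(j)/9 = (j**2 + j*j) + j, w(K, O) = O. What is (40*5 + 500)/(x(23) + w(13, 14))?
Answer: -140/1943 ≈ -0.072054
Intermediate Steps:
x(j) = -18*j**2 - 9*j (x(j) = -9*((j**2 + j*j) + j) = -9*((j**2 + j**2) + j) = -9*(2*j**2 + j) = -9*(j + 2*j**2) = -18*j**2 - 9*j)
(40*5 + 500)/(x(23) + w(13, 14)) = (40*5 + 500)/(-9*23*(1 + 2*23) + 14) = (200 + 500)/(-9*23*(1 + 46) + 14) = 700/(-9*23*47 + 14) = 700/(-9729 + 14) = 700/(-9715) = 700*(-1/9715) = -140/1943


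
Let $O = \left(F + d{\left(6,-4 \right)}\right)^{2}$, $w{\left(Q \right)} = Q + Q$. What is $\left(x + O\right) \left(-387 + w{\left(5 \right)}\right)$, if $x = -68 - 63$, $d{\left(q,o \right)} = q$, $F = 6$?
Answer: $-4901$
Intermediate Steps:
$w{\left(Q \right)} = 2 Q$
$x = -131$
$O = 144$ ($O = \left(6 + 6\right)^{2} = 12^{2} = 144$)
$\left(x + O\right) \left(-387 + w{\left(5 \right)}\right) = \left(-131 + 144\right) \left(-387 + 2 \cdot 5\right) = 13 \left(-387 + 10\right) = 13 \left(-377\right) = -4901$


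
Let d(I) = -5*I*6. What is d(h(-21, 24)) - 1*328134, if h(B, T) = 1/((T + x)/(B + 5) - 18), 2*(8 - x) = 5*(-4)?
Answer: -3609458/11 ≈ -3.2813e+5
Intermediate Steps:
x = 18 (x = 8 - 5*(-4)/2 = 8 - 1/2*(-20) = 8 + 10 = 18)
h(B, T) = 1/(-18 + (18 + T)/(5 + B)) (h(B, T) = 1/((T + 18)/(B + 5) - 18) = 1/((18 + T)/(5 + B) - 18) = 1/(-18 + (18 + T)/(5 + B)))
d(I) = -30*I
d(h(-21, 24)) - 1*328134 = -30*(5 - 21)/(-72 + 24 - 18*(-21)) - 1*328134 = -30*(-16)/(-72 + 24 + 378) - 328134 = -30*(-16)/330 - 328134 = -(-16)/11 - 328134 = -30*(-8/165) - 328134 = 16/11 - 328134 = -3609458/11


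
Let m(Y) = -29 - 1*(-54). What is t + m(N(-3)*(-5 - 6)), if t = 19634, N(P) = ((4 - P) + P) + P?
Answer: 19659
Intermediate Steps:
N(P) = 4 + P
m(Y) = 25 (m(Y) = -29 + 54 = 25)
t + m(N(-3)*(-5 - 6)) = 19634 + 25 = 19659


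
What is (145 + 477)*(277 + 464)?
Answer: 460902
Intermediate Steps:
(145 + 477)*(277 + 464) = 622*741 = 460902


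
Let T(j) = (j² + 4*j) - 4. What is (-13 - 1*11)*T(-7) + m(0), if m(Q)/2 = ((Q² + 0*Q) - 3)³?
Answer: -462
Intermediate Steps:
T(j) = -4 + j² + 4*j
m(Q) = 2*(-3 + Q²)³ (m(Q) = 2*((Q² + 0*Q) - 3)³ = 2*((Q² + 0) - 3)³ = 2*(Q² - 3)³ = 2*(-3 + Q²)³)
(-13 - 1*11)*T(-7) + m(0) = (-13 - 1*11)*(-4 + (-7)² + 4*(-7)) + 2*(-3 + 0²)³ = (-13 - 11)*(-4 + 49 - 28) + 2*(-3 + 0)³ = -24*17 + 2*(-3)³ = -408 + 2*(-27) = -408 - 54 = -462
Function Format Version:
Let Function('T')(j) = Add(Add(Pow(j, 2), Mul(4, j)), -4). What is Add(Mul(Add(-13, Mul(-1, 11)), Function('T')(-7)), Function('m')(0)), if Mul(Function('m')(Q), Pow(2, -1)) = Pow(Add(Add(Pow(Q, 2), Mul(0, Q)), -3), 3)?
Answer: -462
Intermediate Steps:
Function('T')(j) = Add(-4, Pow(j, 2), Mul(4, j))
Function('m')(Q) = Mul(2, Pow(Add(-3, Pow(Q, 2)), 3)) (Function('m')(Q) = Mul(2, Pow(Add(Add(Pow(Q, 2), Mul(0, Q)), -3), 3)) = Mul(2, Pow(Add(Add(Pow(Q, 2), 0), -3), 3)) = Mul(2, Pow(Add(Pow(Q, 2), -3), 3)) = Mul(2, Pow(Add(-3, Pow(Q, 2)), 3)))
Add(Mul(Add(-13, Mul(-1, 11)), Function('T')(-7)), Function('m')(0)) = Add(Mul(Add(-13, Mul(-1, 11)), Add(-4, Pow(-7, 2), Mul(4, -7))), Mul(2, Pow(Add(-3, Pow(0, 2)), 3))) = Add(Mul(Add(-13, -11), Add(-4, 49, -28)), Mul(2, Pow(Add(-3, 0), 3))) = Add(Mul(-24, 17), Mul(2, Pow(-3, 3))) = Add(-408, Mul(2, -27)) = Add(-408, -54) = -462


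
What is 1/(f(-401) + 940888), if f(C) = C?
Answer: 1/940487 ≈ 1.0633e-6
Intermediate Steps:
1/(f(-401) + 940888) = 1/(-401 + 940888) = 1/940487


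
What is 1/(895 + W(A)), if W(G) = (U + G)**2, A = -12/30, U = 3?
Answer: 25/22544 ≈ 0.0011089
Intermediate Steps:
A = -2/5 (A = -12*1/30 = -2/5 ≈ -0.40000)
W(G) = (3 + G)**2
1/(895 + W(A)) = 1/(895 + (3 - 2/5)**2) = 1/(895 + (13/5)**2) = 1/(895 + 169/25) = 1/(22544/25) = 25/22544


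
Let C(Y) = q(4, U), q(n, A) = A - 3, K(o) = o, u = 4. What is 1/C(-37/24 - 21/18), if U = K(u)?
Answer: 1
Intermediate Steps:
U = 4
q(n, A) = -3 + A
C(Y) = 1 (C(Y) = -3 + 4 = 1)
1/C(-37/24 - 21/18) = 1/1 = 1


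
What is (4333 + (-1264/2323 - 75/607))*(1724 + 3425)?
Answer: 31454483273160/1410061 ≈ 2.2307e+7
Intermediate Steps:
(4333 + (-1264/2323 - 75/607))*(1724 + 3425) = (4333 + (-1264*1/2323 - 75*1/607))*5149 = (4333 + (-1264/2323 - 75/607))*5149 = (4333 - 941473/1410061)*5149 = (6108852840/1410061)*5149 = 31454483273160/1410061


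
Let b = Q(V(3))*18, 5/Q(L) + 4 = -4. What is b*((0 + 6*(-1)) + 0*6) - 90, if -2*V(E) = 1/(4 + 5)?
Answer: -45/2 ≈ -22.500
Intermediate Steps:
V(E) = -1/18 (V(E) = -1/(2*(4 + 5)) = -½/9 = -½*⅑ = -1/18)
Q(L) = -5/8 (Q(L) = 5/(-4 - 4) = 5/(-8) = 5*(-⅛) = -5/8)
b = -45/4 (b = -5/8*18 = -45/4 ≈ -11.250)
b*((0 + 6*(-1)) + 0*6) - 90 = -45*((0 + 6*(-1)) + 0*6)/4 - 90 = -45*((0 - 6) + 0)/4 - 90 = -45*(-6 + 0)/4 - 90 = -45/4*(-6) - 90 = 135/2 - 90 = -45/2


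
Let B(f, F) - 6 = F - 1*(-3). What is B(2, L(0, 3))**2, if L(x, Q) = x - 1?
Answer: 64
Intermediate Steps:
L(x, Q) = -1 + x
B(f, F) = 9 + F (B(f, F) = 6 + (F - 1*(-3)) = 6 + (F + 3) = 6 + (3 + F) = 9 + F)
B(2, L(0, 3))**2 = (9 + (-1 + 0))**2 = (9 - 1)**2 = 8**2 = 64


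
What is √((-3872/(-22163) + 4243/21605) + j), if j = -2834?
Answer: 7*I*√13259053656436065035/478831615 ≈ 53.232*I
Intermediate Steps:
√((-3872/(-22163) + 4243/21605) + j) = √((-3872/(-22163) + 4243/21605) - 2834) = √((-3872*(-1/22163) + 4243*(1/21605)) - 2834) = √((3872/22163 + 4243/21605) - 2834) = √(177692169/478831615 - 2834) = √(-1356831104741/478831615) = 7*I*√13259053656436065035/478831615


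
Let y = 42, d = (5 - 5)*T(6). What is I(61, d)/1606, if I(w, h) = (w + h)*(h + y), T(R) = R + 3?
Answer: 1281/803 ≈ 1.5953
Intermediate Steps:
T(R) = 3 + R
d = 0 (d = (5 - 5)*(3 + 6) = 0*9 = 0)
I(w, h) = (42 + h)*(h + w) (I(w, h) = (w + h)*(h + 42) = (h + w)*(42 + h) = (42 + h)*(h + w))
I(61, d)/1606 = (0² + 42*0 + 42*61 + 0*61)/1606 = (0 + 0 + 2562 + 0)*(1/1606) = 2562*(1/1606) = 1281/803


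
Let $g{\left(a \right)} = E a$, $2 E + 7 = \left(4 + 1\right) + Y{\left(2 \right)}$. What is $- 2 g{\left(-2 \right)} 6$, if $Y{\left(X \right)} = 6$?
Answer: $48$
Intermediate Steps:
$E = 2$ ($E = - \frac{7}{2} + \frac{\left(4 + 1\right) + 6}{2} = - \frac{7}{2} + \frac{5 + 6}{2} = - \frac{7}{2} + \frac{1}{2} \cdot 11 = - \frac{7}{2} + \frac{11}{2} = 2$)
$g{\left(a \right)} = 2 a$
$- 2 g{\left(-2 \right)} 6 = - 2 \cdot 2 \left(-2\right) 6 = \left(-2\right) \left(-4\right) 6 = 8 \cdot 6 = 48$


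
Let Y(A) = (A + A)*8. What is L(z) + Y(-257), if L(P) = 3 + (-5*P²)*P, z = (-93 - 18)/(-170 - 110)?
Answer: -18041521231/4390400 ≈ -4109.3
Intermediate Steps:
z = 111/280 (z = -111/(-280) = -111*(-1/280) = 111/280 ≈ 0.39643)
Y(A) = 16*A (Y(A) = (2*A)*8 = 16*A)
L(P) = 3 - 5*P³
L(z) + Y(-257) = (3 - 5*(111/280)³) + 16*(-257) = (3 - 5*1367631/21952000) - 4112 = (3 - 1367631/4390400) - 4112 = 11803569/4390400 - 4112 = -18041521231/4390400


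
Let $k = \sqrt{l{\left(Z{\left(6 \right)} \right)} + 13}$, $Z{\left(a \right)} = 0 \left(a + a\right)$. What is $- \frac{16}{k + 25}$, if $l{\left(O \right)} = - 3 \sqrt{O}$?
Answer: $- \frac{100}{153} + \frac{4 \sqrt{13}}{153} \approx -0.55933$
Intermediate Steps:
$Z{\left(a \right)} = 0$ ($Z{\left(a \right)} = 0 \cdot 2 a = 0$)
$k = \sqrt{13}$ ($k = \sqrt{- 3 \sqrt{0} + 13} = \sqrt{\left(-3\right) 0 + 13} = \sqrt{0 + 13} = \sqrt{13} \approx 3.6056$)
$- \frac{16}{k + 25} = - \frac{16}{\sqrt{13} + 25} = - \frac{16}{25 + \sqrt{13}}$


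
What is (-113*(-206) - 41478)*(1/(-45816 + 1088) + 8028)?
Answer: -816898771325/5591 ≈ -1.4611e+8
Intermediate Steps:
(-113*(-206) - 41478)*(1/(-45816 + 1088) + 8028) = (23278 - 41478)*(1/(-44728) + 8028) = -18200*(-1/44728 + 8028) = -18200*359076383/44728 = -816898771325/5591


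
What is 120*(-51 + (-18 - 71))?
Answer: -16800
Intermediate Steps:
120*(-51 + (-18 - 71)) = 120*(-51 - 89) = 120*(-140) = -16800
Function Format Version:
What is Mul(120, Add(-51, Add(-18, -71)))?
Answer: -16800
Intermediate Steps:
Mul(120, Add(-51, Add(-18, -71))) = Mul(120, Add(-51, -89)) = Mul(120, -140) = -16800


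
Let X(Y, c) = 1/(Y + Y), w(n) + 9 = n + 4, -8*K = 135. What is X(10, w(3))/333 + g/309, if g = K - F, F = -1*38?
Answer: 94001/1371960 ≈ 0.068516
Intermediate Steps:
F = -38
K = -135/8 (K = -1/8*135 = -135/8 ≈ -16.875)
w(n) = -5 + n (w(n) = -9 + (n + 4) = -9 + (4 + n) = -5 + n)
g = 169/8 (g = -135/8 - 1*(-38) = -135/8 + 38 = 169/8 ≈ 21.125)
X(Y, c) = 1/(2*Y)
X(10, w(3))/333 + g/309 = ((1/2)/10)/333 + (169/8)/309 = ((1/2)*(1/10))*(1/333) + (169/8)*(1/309) = (1/20)*(1/333) + 169/2472 = 1/6660 + 169/2472 = 94001/1371960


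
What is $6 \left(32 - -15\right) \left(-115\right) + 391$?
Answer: $-32039$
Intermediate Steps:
$6 \left(32 - -15\right) \left(-115\right) + 391 = 6 \left(32 + 15\right) \left(-115\right) + 391 = 6 \cdot 47 \left(-115\right) + 391 = 282 \left(-115\right) + 391 = -32430 + 391 = -32039$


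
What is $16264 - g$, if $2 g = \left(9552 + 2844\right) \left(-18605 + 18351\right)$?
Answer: $1590556$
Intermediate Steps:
$g = -1574292$ ($g = \frac{\left(9552 + 2844\right) \left(-18605 + 18351\right)}{2} = \frac{12396 \left(-254\right)}{2} = \frac{1}{2} \left(-3148584\right) = -1574292$)
$16264 - g = 16264 - -1574292 = 16264 + 1574292 = 1590556$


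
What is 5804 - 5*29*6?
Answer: 4934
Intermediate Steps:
5804 - 5*29*6 = 5804 - 145*6 = 5804 - 870 = 4934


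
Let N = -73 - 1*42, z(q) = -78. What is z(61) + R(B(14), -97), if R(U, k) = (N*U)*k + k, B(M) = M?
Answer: 155995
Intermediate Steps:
N = -115 (N = -73 - 42 = -115)
R(U, k) = k - 115*U*k (R(U, k) = (-115*U)*k + k = -115*U*k + k = k - 115*U*k)
z(61) + R(B(14), -97) = -78 - 97*(1 - 115*14) = -78 - 97*(1 - 1610) = -78 - 97*(-1609) = -78 + 156073 = 155995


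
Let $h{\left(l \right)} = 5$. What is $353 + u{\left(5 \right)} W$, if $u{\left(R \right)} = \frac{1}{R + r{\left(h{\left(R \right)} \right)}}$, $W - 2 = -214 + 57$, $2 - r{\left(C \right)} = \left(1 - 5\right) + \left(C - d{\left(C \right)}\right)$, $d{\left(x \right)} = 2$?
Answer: $\frac{2669}{8} \approx 333.63$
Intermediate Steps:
$r{\left(C \right)} = 8 - C$ ($r{\left(C \right)} = 2 - \left(\left(1 - 5\right) + \left(C - 2\right)\right) = 2 - \left(-4 + \left(C - 2\right)\right) = 2 - \left(-4 + \left(-2 + C\right)\right) = 2 - \left(-6 + C\right) = 8 - C$)
$W = -155$ ($W = 2 + \left(-214 + 57\right) = 2 - 157 = -155$)
$u{\left(R \right)} = \frac{1}{3 + R}$ ($u{\left(R \right)} = \frac{1}{R + \left(8 - 5\right)} = \frac{1}{R + 3} = \frac{1}{3 + R}$)
$353 + u{\left(5 \right)} W = 353 + \frac{1}{3 + 5} \left(-155\right) = 353 + \frac{1}{8} \left(-155\right) = 353 - \frac{155}{8} = \frac{2669}{8}$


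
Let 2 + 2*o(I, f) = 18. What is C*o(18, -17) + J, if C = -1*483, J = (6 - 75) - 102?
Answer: -4035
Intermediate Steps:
J = -171 (J = -69 - 102 = -171)
o(I, f) = 8 (o(I, f) = -1 + (½)*18 = -1 + 9 = 8)
C = -483
C*o(18, -17) + J = -483*8 - 171 = -3864 - 171 = -4035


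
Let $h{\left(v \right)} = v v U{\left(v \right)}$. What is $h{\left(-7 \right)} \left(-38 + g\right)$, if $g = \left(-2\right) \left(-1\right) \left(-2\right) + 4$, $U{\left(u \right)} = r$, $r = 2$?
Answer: $-3724$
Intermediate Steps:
$U{\left(u \right)} = 2$
$g = 0$ ($g = 2 \left(-2\right) + 4 = -4 + 4 = 0$)
$h{\left(v \right)} = 2 v^{2}$ ($h{\left(v \right)} = v v 2 = v^{2} \cdot 2 = 2 v^{2}$)
$h{\left(-7 \right)} \left(-38 + g\right) = 2 \left(-7\right)^{2} \left(-38 + 0\right) = 2 \cdot 49 \left(-38\right) = 98 \left(-38\right) = -3724$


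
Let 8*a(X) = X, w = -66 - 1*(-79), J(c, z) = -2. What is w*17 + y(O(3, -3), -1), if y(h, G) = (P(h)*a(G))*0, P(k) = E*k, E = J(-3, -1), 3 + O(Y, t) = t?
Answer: 221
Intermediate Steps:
O(Y, t) = -3 + t
w = 13 (w = -66 + 79 = 13)
a(X) = X/8
E = -2
P(k) = -2*k
y(h, G) = 0 (y(h, G) = ((-2*h)*(G/8))*0 = -G*h/4*0 = 0)
w*17 + y(O(3, -3), -1) = 13*17 + 0 = 221 + 0 = 221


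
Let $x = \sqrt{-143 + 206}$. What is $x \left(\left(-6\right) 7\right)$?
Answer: $- 126 \sqrt{7} \approx -333.36$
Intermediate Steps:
$x = 3 \sqrt{7}$ ($x = \sqrt{63} = 3 \sqrt{7} \approx 7.9373$)
$x \left(\left(-6\right) 7\right) = 3 \sqrt{7} \left(\left(-6\right) 7\right) = 3 \sqrt{7} \left(-42\right) = - 126 \sqrt{7}$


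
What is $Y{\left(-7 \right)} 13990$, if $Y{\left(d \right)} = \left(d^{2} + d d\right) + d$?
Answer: $1273090$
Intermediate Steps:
$Y{\left(d \right)} = d + 2 d^{2}$ ($Y{\left(d \right)} = \left(d^{2} + d^{2}\right) + d = 2 d^{2} + d = d + 2 d^{2}$)
$Y{\left(-7 \right)} 13990 = - 7 \left(1 + 2 \left(-7\right)\right) 13990 = - 7 \left(1 - 14\right) 13990 = \left(-7\right) \left(-13\right) 13990 = 91 \cdot 13990 = 1273090$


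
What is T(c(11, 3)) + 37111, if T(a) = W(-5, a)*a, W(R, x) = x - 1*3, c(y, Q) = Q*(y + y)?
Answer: 41269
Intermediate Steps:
c(y, Q) = 2*Q*y (c(y, Q) = Q*(2*y) = 2*Q*y)
W(R, x) = -3 + x (W(R, x) = x - 3 = -3 + x)
T(a) = a*(-3 + a) (T(a) = (-3 + a)*a = a*(-3 + a))
T(c(11, 3)) + 37111 = (2*3*11)*(-3 + 2*3*11) + 37111 = 66*(-3 + 66) + 37111 = 66*63 + 37111 = 4158 + 37111 = 41269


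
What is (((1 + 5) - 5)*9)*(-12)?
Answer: -108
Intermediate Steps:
(((1 + 5) - 5)*9)*(-12) = ((6 - 5)*9)*(-12) = (1*9)*(-12) = 9*(-12) = -108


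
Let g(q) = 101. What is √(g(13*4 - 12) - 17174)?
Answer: 3*I*√1897 ≈ 130.66*I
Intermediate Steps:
√(g(13*4 - 12) - 17174) = √(101 - 17174) = √(-17073) = 3*I*√1897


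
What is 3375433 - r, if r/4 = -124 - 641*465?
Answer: 4568189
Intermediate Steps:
r = -1192756 (r = 4*(-124 - 641*465) = 4*(-124 - 298065) = 4*(-298189) = -1192756)
3375433 - r = 3375433 - 1*(-1192756) = 3375433 + 1192756 = 4568189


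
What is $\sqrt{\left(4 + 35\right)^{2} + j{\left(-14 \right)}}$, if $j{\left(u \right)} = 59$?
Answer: $2 \sqrt{395} \approx 39.749$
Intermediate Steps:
$\sqrt{\left(4 + 35\right)^{2} + j{\left(-14 \right)}} = \sqrt{\left(4 + 35\right)^{2} + 59} = \sqrt{39^{2} + 59} = \sqrt{1521 + 59} = \sqrt{1580} = 2 \sqrt{395}$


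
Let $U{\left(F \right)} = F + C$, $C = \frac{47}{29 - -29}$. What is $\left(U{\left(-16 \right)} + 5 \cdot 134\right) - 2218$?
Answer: $- \frac{90665}{58} \approx -1563.2$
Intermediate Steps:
$C = \frac{47}{58}$ ($C = \frac{47}{29 + 29} = \frac{47}{58} \approx 0.81034$)
$U{\left(F \right)} = \frac{47}{58} + F$ ($U{\left(F \right)} = F + \frac{47}{58} = \frac{47}{58} + F$)
$\left(U{\left(-16 \right)} + 5 \cdot 134\right) - 2218 = \left(\left(\frac{47}{58} - 16\right) + 5 \cdot 134\right) - 2218 = \left(- \frac{881}{58} + 670\right) - 2218 = \frac{37979}{58} - 2218 = - \frac{90665}{58}$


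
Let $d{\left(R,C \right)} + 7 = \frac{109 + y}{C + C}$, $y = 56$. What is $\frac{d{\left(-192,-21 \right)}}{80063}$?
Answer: $- \frac{153}{1120882} \approx -0.0001365$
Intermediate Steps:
$d{\left(R,C \right)} = -7 + \frac{165}{2 C}$ ($d{\left(R,C \right)} = -7 + \frac{109 + 56}{C + C} = -7 + \frac{165}{2 C}$)
$\frac{d{\left(-192,-21 \right)}}{80063} = \frac{-7 + \frac{165}{2 \left(-21\right)}}{80063} = \left(-7 + \frac{165}{2} \left(- \frac{1}{21}\right)\right) \frac{1}{80063} = \left(-7 - \frac{55}{14}\right) \frac{1}{80063} = \left(- \frac{153}{14}\right) \frac{1}{80063} = - \frac{153}{1120882}$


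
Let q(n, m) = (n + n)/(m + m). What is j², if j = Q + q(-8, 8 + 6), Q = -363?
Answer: 6477025/49 ≈ 1.3218e+5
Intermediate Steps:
q(n, m) = n/m (q(n, m) = (2*n)/((2*m)) = (2*n)*(1/(2*m)) = n/m)
j = -2545/7 (j = -363 - 8/(8 + 6) = -363 - 8/14 = -363 - 8*1/14 = -363 - 4/7 = -2545/7 ≈ -363.57)
j² = (-2545/7)² = 6477025/49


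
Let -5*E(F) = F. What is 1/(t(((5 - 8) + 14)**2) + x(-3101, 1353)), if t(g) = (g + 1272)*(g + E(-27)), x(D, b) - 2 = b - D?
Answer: 5/902656 ≈ 5.5392e-6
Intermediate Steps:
E(F) = -F/5
x(D, b) = 2 + b - D (x(D, b) = 2 + (b - D) = 2 + b - D)
t(g) = (1272 + g)*(27/5 + g) (t(g) = (g + 1272)*(g - 1/5*(-27)) = (1272 + g)*(g + 27/5) = (1272 + g)*(27/5 + g))
1/(t(((5 - 8) + 14)**2) + x(-3101, 1353)) = 1/((34344/5 + (((5 - 8) + 14)**2)**2 + 6387*((5 - 8) + 14)**2/5) + (2 + 1353 - 1*(-3101))) = 1/((34344/5 + ((-3 + 14)**2)**2 + 6387*(-3 + 14)**2/5) + (2 + 1353 + 3101)) = 1/((34344/5 + (11**2)**2 + (6387/5)*11**2) + 4456) = 1/((34344/5 + 121**2 + (6387/5)*121) + 4456) = 1/((34344/5 + 14641 + 772827/5) + 4456) = 1/(880376/5 + 4456) = 1/(902656/5) = 5/902656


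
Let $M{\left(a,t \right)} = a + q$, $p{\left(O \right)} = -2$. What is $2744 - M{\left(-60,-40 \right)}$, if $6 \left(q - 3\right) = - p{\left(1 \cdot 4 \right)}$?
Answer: $\frac{8402}{3} \approx 2800.7$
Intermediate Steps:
$q = \frac{10}{3}$ ($q = 3 + \frac{\left(-1\right) \left(-2\right)}{6} = 3 + \frac{1}{6} \cdot 2 = 3 + \frac{1}{3} = \frac{10}{3} \approx 3.3333$)
$M{\left(a,t \right)} = \frac{10}{3} + a$ ($M{\left(a,t \right)} = a + \frac{10}{3} = \frac{10}{3} + a$)
$2744 - M{\left(-60,-40 \right)} = 2744 - \left(\frac{10}{3} - 60\right) = 2744 - - \frac{170}{3} = 2744 + \frac{170}{3} = \frac{8402}{3}$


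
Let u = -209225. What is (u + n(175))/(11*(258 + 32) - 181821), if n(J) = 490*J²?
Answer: -14797025/178631 ≈ -82.836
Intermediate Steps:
(u + n(175))/(11*(258 + 32) - 181821) = (-209225 + 490*175²)/(11*(258 + 32) - 181821) = (-209225 + 490*30625)/(11*290 - 181821) = (-209225 + 15006250)/(3190 - 181821) = 14797025/(-178631) = 14797025*(-1/178631) = -14797025/178631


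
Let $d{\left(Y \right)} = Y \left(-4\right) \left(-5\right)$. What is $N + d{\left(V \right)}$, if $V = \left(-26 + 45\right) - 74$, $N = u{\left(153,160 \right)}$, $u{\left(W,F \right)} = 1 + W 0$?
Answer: $-1099$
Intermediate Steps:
$u{\left(W,F \right)} = 1$ ($u{\left(W,F \right)} = 1 + 0 = 1$)
$N = 1$
$V = -55$ ($V = 19 - 74 = -55$)
$d{\left(Y \right)} = 20 Y$ ($d{\left(Y \right)} = - 4 Y \left(-5\right) = 20 Y$)
$N + d{\left(V \right)} = 1 + 20 \left(-55\right) = 1 - 1100 = -1099$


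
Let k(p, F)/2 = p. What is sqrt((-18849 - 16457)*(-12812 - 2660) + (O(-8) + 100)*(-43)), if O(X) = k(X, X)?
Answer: 2*sqrt(136562705) ≈ 23372.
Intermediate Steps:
k(p, F) = 2*p
O(X) = 2*X
sqrt((-18849 - 16457)*(-12812 - 2660) + (O(-8) + 100)*(-43)) = sqrt((-18849 - 16457)*(-12812 - 2660) + (2*(-8) + 100)*(-43)) = sqrt(-35306*(-15472) + (-16 + 100)*(-43)) = sqrt(546254432 + 84*(-43)) = sqrt(546254432 - 3612) = sqrt(546250820) = 2*sqrt(136562705)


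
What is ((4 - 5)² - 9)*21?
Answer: -168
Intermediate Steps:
((4 - 5)² - 9)*21 = ((-1)² - 9)*21 = (1 - 9)*21 = -8*21 = -168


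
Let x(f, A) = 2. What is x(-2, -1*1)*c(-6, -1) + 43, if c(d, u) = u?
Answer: 41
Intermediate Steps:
x(-2, -1*1)*c(-6, -1) + 43 = 2*(-1) + 43 = -2 + 43 = 41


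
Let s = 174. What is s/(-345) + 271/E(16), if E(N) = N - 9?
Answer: 30759/805 ≈ 38.210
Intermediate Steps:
E(N) = -9 + N
s/(-345) + 271/E(16) = 174/(-345) + 271/(-9 + 16) = 174*(-1/345) + 271/7 = -58/115 + 271*(⅐) = -58/115 + 271/7 = 30759/805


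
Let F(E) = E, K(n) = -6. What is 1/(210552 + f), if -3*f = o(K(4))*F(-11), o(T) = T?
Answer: 1/210530 ≈ 4.7499e-6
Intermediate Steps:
f = -22 (f = -(-2)*(-11) = -⅓*66 = -22)
1/(210552 + f) = 1/(210552 - 22) = 1/210530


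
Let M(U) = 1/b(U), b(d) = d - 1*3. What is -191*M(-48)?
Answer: 191/51 ≈ 3.7451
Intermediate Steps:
b(d) = -3 + d (b(d) = d - 3 = -3 + d)
M(U) = 1/(-3 + U)
-191*M(-48) = -191/(-3 - 48) = -191/(-51) = -191*(-1/51) = 191/51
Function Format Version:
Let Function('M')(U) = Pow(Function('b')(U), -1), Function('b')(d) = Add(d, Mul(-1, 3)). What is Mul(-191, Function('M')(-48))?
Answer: Rational(191, 51) ≈ 3.7451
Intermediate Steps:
Function('b')(d) = Add(-3, d) (Function('b')(d) = Add(d, -3) = Add(-3, d))
Function('M')(U) = Pow(Add(-3, U), -1)
Mul(-191, Function('M')(-48)) = Mul(-191, Pow(Add(-3, -48), -1)) = Mul(-191, Pow(-51, -1)) = Mul(-191, Rational(-1, 51)) = Rational(191, 51)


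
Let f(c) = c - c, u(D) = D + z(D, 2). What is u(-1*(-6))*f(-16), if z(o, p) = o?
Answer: 0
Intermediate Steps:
u(D) = 2*D (u(D) = D + D = 2*D)
f(c) = 0
u(-1*(-6))*f(-16) = (2*(-1*(-6)))*0 = (2*6)*0 = 12*0 = 0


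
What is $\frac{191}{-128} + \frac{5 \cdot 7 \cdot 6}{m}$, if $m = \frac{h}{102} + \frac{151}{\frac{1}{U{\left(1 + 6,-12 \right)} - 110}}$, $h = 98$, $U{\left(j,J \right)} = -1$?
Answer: $- \frac{82315211}{54704768} \approx -1.5047$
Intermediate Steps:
$m = - \frac{854762}{51}$ ($m = \frac{98}{102} + \frac{151}{\frac{1}{-1 - 110}} = 98 \cdot \frac{1}{102} + \frac{151}{\frac{1}{-111}} = \frac{49}{51} + \frac{151}{- \frac{1}{111}} = \frac{49}{51} + 151 \left(-111\right) = \frac{49}{51} - 16761 = - \frac{854762}{51} \approx -16760.0$)
$\frac{191}{-128} + \frac{5 \cdot 7 \cdot 6}{m} = \frac{191}{-128} + \frac{5 \cdot 7 \cdot 6}{- \frac{854762}{51}} = 191 \left(- \frac{1}{128}\right) + 35 \cdot 6 \left(- \frac{51}{854762}\right) = - \frac{191}{128} + 210 \left(- \frac{51}{854762}\right) = - \frac{191}{128} - \frac{5355}{427381} = - \frac{82315211}{54704768}$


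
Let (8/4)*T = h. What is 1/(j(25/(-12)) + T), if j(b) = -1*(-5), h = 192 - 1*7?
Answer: 2/195 ≈ 0.010256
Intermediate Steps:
h = 185 (h = 192 - 7 = 185)
j(b) = 5
T = 185/2 (T = (½)*185 = 185/2 ≈ 92.500)
1/(j(25/(-12)) + T) = 1/(5 + 185/2) = 1/(195/2) = 2/195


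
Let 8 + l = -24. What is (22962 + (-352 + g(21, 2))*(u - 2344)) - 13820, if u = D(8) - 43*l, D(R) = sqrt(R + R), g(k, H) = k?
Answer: 328226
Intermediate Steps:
l = -32 (l = -8 - 24 = -32)
D(R) = sqrt(2)*sqrt(R) (D(R) = sqrt(2*R) = sqrt(2)*sqrt(R))
u = 1380 (u = sqrt(2)*sqrt(8) - 43*(-32) = sqrt(2)*(2*sqrt(2)) + 1376 = 4 + 1376 = 1380)
(22962 + (-352 + g(21, 2))*(u - 2344)) - 13820 = (22962 + (-352 + 21)*(1380 - 2344)) - 13820 = (22962 - 331*(-964)) - 13820 = (22962 + 319084) - 13820 = 342046 - 13820 = 328226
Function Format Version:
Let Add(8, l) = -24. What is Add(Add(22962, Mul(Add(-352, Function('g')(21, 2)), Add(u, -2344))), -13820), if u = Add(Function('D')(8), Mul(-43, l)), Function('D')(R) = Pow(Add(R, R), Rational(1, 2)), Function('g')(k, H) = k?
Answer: 328226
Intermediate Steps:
l = -32 (l = Add(-8, -24) = -32)
Function('D')(R) = Mul(Pow(2, Rational(1, 2)), Pow(R, Rational(1, 2))) (Function('D')(R) = Pow(Mul(2, R), Rational(1, 2)) = Mul(Pow(2, Rational(1, 2)), Pow(R, Rational(1, 2))))
u = 1380 (u = Add(Mul(Pow(2, Rational(1, 2)), Pow(8, Rational(1, 2))), Mul(-43, -32)) = Add(Mul(Pow(2, Rational(1, 2)), Mul(2, Pow(2, Rational(1, 2)))), 1376) = Add(4, 1376) = 1380)
Add(Add(22962, Mul(Add(-352, Function('g')(21, 2)), Add(u, -2344))), -13820) = Add(Add(22962, Mul(Add(-352, 21), Add(1380, -2344))), -13820) = Add(Add(22962, Mul(-331, -964)), -13820) = Add(Add(22962, 319084), -13820) = Add(342046, -13820) = 328226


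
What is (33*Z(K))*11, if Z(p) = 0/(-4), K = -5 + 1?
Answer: 0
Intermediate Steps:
K = -4
Z(p) = 0 (Z(p) = 0*(-¼) = 0)
(33*Z(K))*11 = (33*0)*11 = 0*11 = 0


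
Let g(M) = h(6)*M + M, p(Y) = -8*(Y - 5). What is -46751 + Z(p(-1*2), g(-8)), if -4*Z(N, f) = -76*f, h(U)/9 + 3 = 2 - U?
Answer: -37327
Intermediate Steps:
h(U) = -9 - 9*U (h(U) = -27 + 9*(2 - U) = -27 + (18 - 9*U) = -9 - 9*U)
p(Y) = 40 - 8*Y (p(Y) = -8*(-5 + Y) = 40 - 8*Y)
g(M) = -62*M (g(M) = (-9 - 9*6)*M + M = (-9 - 54)*M + M = -63*M + M = -62*M)
Z(N, f) = 19*f (Z(N, f) = -(-19)*f = 19*f)
-46751 + Z(p(-1*2), g(-8)) = -46751 + 19*(-62*(-8)) = -46751 + 19*496 = -46751 + 9424 = -37327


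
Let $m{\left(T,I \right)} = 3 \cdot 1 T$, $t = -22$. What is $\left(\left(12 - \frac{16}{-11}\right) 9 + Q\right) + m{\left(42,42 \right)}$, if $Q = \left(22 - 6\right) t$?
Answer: $- \frac{1154}{11} \approx -104.91$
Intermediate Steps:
$m{\left(T,I \right)} = 3 T$
$Q = -352$ ($Q = \left(22 - 6\right) \left(-22\right) = 16 \left(-22\right) = -352$)
$\left(\left(12 - \frac{16}{-11}\right) 9 + Q\right) + m{\left(42,42 \right)} = \left(\left(12 - \frac{16}{-11}\right) 9 - 352\right) + 3 \cdot 42 = \left(\left(12 - - \frac{16}{11}\right) 9 - 352\right) + 126 = \left(\left(12 + \frac{16}{11}\right) 9 - 352\right) + 126 = \left(\frac{148}{11} \cdot 9 - 352\right) + 126 = \left(\frac{1332}{11} - 352\right) + 126 = - \frac{2540}{11} + 126 = - \frac{1154}{11}$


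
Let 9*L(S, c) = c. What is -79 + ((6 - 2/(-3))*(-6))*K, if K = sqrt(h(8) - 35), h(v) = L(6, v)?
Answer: -79 - 40*I*sqrt(307)/3 ≈ -79.0 - 233.62*I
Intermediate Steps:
L(S, c) = c/9
h(v) = v/9
K = I*sqrt(307)/3 (K = sqrt((1/9)*8 - 35) = sqrt(8/9 - 35) = sqrt(-307/9) = I*sqrt(307)/3 ≈ 5.8405*I)
-79 + ((6 - 2/(-3))*(-6))*K = -79 + ((6 - 2/(-3))*(-6))*(I*sqrt(307)/3) = -79 + ((6 - 2*(-1/3))*(-6))*(I*sqrt(307)/3) = -79 + ((6 + 2/3)*(-6))*(I*sqrt(307)/3) = -79 + ((20/3)*(-6))*(I*sqrt(307)/3) = -79 - 40*I*sqrt(307)/3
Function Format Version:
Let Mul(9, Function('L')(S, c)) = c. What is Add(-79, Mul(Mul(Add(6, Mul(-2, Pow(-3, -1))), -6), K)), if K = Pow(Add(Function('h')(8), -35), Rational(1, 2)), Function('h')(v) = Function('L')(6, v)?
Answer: Add(-79, Mul(Rational(-40, 3), I, Pow(307, Rational(1, 2)))) ≈ Add(-79.000, Mul(-233.62, I))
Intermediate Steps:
Function('L')(S, c) = Mul(Rational(1, 9), c)
Function('h')(v) = Mul(Rational(1, 9), v)
K = Mul(Rational(1, 3), I, Pow(307, Rational(1, 2))) (K = Pow(Add(Mul(Rational(1, 9), 8), -35), Rational(1, 2)) = Pow(Add(Rational(8, 9), -35), Rational(1, 2)) = Pow(Rational(-307, 9), Rational(1, 2)) = Mul(Rational(1, 3), I, Pow(307, Rational(1, 2))) ≈ Mul(5.8405, I))
Add(-79, Mul(Mul(Add(6, Mul(-2, Pow(-3, -1))), -6), K)) = Add(-79, Mul(Mul(Add(6, Mul(-2, Pow(-3, -1))), -6), Mul(Rational(1, 3), I, Pow(307, Rational(1, 2))))) = Add(-79, Mul(Mul(Add(6, Mul(-2, Rational(-1, 3))), -6), Mul(Rational(1, 3), I, Pow(307, Rational(1, 2))))) = Add(-79, Mul(Mul(Add(6, Rational(2, 3)), -6), Mul(Rational(1, 3), I, Pow(307, Rational(1, 2))))) = Add(-79, Mul(Mul(Rational(20, 3), -6), Mul(Rational(1, 3), I, Pow(307, Rational(1, 2))))) = Add(-79, Mul(-40, Mul(Rational(1, 3), I, Pow(307, Rational(1, 2))))) = Add(-79, Mul(Rational(-40, 3), I, Pow(307, Rational(1, 2))))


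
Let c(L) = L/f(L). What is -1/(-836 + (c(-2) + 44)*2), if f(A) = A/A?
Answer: 1/752 ≈ 0.0013298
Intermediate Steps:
f(A) = 1
c(L) = L (c(L) = L/1 = L*1 = L)
-1/(-836 + (c(-2) + 44)*2) = -1/(-836 + (-2 + 44)*2) = -1/(-836 + 42*2) = -1/(-836 + 84) = -1/(-752) = -1*(-1/752) = 1/752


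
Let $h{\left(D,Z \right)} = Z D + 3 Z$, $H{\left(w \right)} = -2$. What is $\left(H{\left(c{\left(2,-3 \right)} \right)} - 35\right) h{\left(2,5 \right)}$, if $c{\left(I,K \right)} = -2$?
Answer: $-925$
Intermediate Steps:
$h{\left(D,Z \right)} = 3 Z + D Z$ ($h{\left(D,Z \right)} = D Z + 3 Z = 3 Z + D Z$)
$\left(H{\left(c{\left(2,-3 \right)} \right)} - 35\right) h{\left(2,5 \right)} = \left(-2 - 35\right) 5 \left(3 + 2\right) = - 37 \cdot 5 \cdot 5 = \left(-37\right) 25 = -925$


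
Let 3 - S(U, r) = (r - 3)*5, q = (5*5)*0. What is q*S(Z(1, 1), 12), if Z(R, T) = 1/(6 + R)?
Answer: 0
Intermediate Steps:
q = 0 (q = 25*0 = 0)
S(U, r) = 18 - 5*r (S(U, r) = 3 - (r - 3)*5 = 3 - (-3 + r)*5 = 3 - (-15 + 5*r) = 3 + (15 - 5*r) = 18 - 5*r)
q*S(Z(1, 1), 12) = 0*(18 - 5*12) = 0*(18 - 60) = 0*(-42) = 0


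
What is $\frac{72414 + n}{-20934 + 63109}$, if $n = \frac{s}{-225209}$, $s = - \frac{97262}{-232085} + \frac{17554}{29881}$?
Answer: $\frac{113096842342029205598}{65869297733442098875} \approx 1.717$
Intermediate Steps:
$s = \frac{6980305912}{6934931885}$ ($s = \left(-97262\right) \left(- \frac{1}{232085}\right) + 17554 \cdot \frac{1}{29881} = \frac{97262}{232085} + \frac{17554}{29881} = \frac{6980305912}{6934931885} \approx 1.0065$)
$n = - \frac{6980305912}{1561809074888965}$ ($n = \frac{6980305912}{6934931885 \left(-225209\right)} = \frac{6980305912}{6934931885} \left(- \frac{1}{225209}\right) = - \frac{6980305912}{1561809074888965} \approx -4.4694 \cdot 10^{-6}$)
$\frac{72414 + n}{-20934 + 63109} = \frac{72414 - \frac{6980305912}{1561809074888965}}{-20934 + 63109} = \frac{113096842342029205598}{1561809074888965 \cdot 42175} = \frac{113096842342029205598}{1561809074888965} \cdot \frac{1}{42175} = \frac{113096842342029205598}{65869297733442098875}$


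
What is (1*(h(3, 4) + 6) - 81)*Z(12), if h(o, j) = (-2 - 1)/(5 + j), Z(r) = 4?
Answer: -904/3 ≈ -301.33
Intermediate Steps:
h(o, j) = -3/(5 + j)
(1*(h(3, 4) + 6) - 81)*Z(12) = (1*(-3/(5 + 4) + 6) - 81)*4 = (1*(-3/9 + 6) - 81)*4 = (1*(-3*⅑ + 6) - 81)*4 = (1*(-⅓ + 6) - 81)*4 = (1*(17/3) - 81)*4 = (17/3 - 81)*4 = -226/3*4 = -904/3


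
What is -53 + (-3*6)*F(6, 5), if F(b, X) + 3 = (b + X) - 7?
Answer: -71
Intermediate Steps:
F(b, X) = -10 + X + b (F(b, X) = -3 + ((b + X) - 7) = -3 + ((X + b) - 7) = -3 + (-7 + X + b) = -10 + X + b)
-53 + (-3*6)*F(6, 5) = -53 + (-3*6)*(-10 + 5 + 6) = -53 - 18*1 = -53 - 18 = -71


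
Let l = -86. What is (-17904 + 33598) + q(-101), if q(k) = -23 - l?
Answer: 15757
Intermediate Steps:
q(k) = 63 (q(k) = -23 - 1*(-86) = -23 + 86 = 63)
(-17904 + 33598) + q(-101) = (-17904 + 33598) + 63 = 15694 + 63 = 15757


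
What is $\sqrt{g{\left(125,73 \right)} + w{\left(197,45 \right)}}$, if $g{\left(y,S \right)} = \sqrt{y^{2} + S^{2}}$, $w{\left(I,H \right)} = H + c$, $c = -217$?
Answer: $\sqrt{-172 + \sqrt{20954}} \approx 5.2197 i$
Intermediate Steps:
$w{\left(I,H \right)} = -217 + H$ ($w{\left(I,H \right)} = H - 217 = -217 + H$)
$g{\left(y,S \right)} = \sqrt{S^{2} + y^{2}}$
$\sqrt{g{\left(125,73 \right)} + w{\left(197,45 \right)}} = \sqrt{\sqrt{73^{2} + 125^{2}} + \left(-217 + 45\right)} = \sqrt{\sqrt{5329 + 15625} - 172} = \sqrt{\sqrt{20954} - 172} = \sqrt{-172 + \sqrt{20954}}$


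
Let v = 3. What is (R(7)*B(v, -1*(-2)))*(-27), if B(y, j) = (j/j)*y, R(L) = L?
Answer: -567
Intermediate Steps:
B(y, j) = y (B(y, j) = 1*y = y)
(R(7)*B(v, -1*(-2)))*(-27) = (7*3)*(-27) = 21*(-27) = -567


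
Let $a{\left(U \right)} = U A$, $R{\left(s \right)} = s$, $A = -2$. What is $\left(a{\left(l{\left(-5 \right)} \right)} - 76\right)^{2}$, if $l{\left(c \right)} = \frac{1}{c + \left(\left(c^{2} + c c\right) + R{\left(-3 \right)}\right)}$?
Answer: $\frac{2550409}{441} \approx 5783.2$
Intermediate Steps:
$l{\left(c \right)} = \frac{1}{-3 + c + 2 c^{2}}$ ($l{\left(c \right)} = \frac{1}{c - \left(3 - c^{2} - c c\right)} = \frac{1}{c + \left(\left(c^{2} + c^{2}\right) - 3\right)} = \frac{1}{c + \left(2 c^{2} - 3\right)} = \frac{1}{c + \left(-3 + 2 c^{2}\right)} = \frac{1}{-3 + c + 2 c^{2}}$)
$a{\left(U \right)} = - 2 U$ ($a{\left(U \right)} = U \left(-2\right) = - 2 U$)
$\left(a{\left(l{\left(-5 \right)} \right)} - 76\right)^{2} = \left(- \frac{2}{-3 - 5 + 2 \left(-5\right)^{2}} - 76\right)^{2} = \left(- \frac{2}{-3 - 5 + 2 \cdot 25} - 76\right)^{2} = \left(- \frac{2}{-3 - 5 + 50} - 76\right)^{2} = \left(- \frac{2}{42} - 76\right)^{2} = \left(\left(-2\right) \frac{1}{42} - 76\right)^{2} = \left(- \frac{1}{21} - 76\right)^{2} = \left(- \frac{1597}{21}\right)^{2} = \frac{2550409}{441}$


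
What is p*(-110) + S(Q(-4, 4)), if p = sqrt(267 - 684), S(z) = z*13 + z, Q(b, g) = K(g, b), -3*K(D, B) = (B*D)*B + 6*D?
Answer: -1232/3 - 110*I*sqrt(417) ≈ -410.67 - 2246.3*I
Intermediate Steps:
K(D, B) = -2*D - D*B**2/3 (K(D, B) = -((B*D)*B + 6*D)/3 = -(D*B**2 + 6*D)/3 = -(6*D + D*B**2)/3 = -2*D - D*B**2/3)
Q(b, g) = -g*(6 + b**2)/3
S(z) = 14*z (S(z) = 13*z + z = 14*z)
p = I*sqrt(417) (p = sqrt(-417) = I*sqrt(417) ≈ 20.421*I)
p*(-110) + S(Q(-4, 4)) = (I*sqrt(417))*(-110) + 14*(-1/3*4*(6 + (-4)**2)) = -110*I*sqrt(417) + 14*(-1/3*4*(6 + 16)) = -110*I*sqrt(417) + 14*(-1/3*4*22) = -110*I*sqrt(417) + 14*(-88/3) = -110*I*sqrt(417) - 1232/3 = -1232/3 - 110*I*sqrt(417)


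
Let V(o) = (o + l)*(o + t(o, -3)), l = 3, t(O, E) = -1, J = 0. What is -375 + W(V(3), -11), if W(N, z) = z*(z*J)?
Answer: -375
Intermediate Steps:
V(o) = (-1 + o)*(3 + o) (V(o) = (o + 3)*(o - 1) = (3 + o)*(-1 + o) = (-1 + o)*(3 + o))
W(N, z) = 0 (W(N, z) = z*(z*0) = z*0 = 0)
-375 + W(V(3), -11) = -375 + 0 = -375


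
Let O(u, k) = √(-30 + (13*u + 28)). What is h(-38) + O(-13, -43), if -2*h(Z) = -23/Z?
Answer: -23/76 + 3*I*√19 ≈ -0.30263 + 13.077*I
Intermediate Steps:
h(Z) = 23/(2*Z) (h(Z) = -(-23)/(2*Z) = 23/(2*Z))
O(u, k) = √(-2 + 13*u) (O(u, k) = √(-30 + (28 + 13*u)) = √(-2 + 13*u))
h(-38) + O(-13, -43) = (23/2)/(-38) + √(-2 + 13*(-13)) = (23/2)*(-1/38) + √(-2 - 169) = -23/76 + √(-171) = -23/76 + 3*I*√19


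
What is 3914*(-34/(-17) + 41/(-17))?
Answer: -27398/17 ≈ -1611.6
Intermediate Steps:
3914*(-34/(-17) + 41/(-17)) = 3914*(-34*(-1/17) + 41*(-1/17)) = 3914*(2 - 41/17) = 3914*(-7/17) = -27398/17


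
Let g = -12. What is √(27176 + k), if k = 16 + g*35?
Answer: 2*√6693 ≈ 163.62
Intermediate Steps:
k = -404 (k = 16 - 12*35 = 16 - 420 = -404)
√(27176 + k) = √(27176 - 404) = √26772 = 2*√6693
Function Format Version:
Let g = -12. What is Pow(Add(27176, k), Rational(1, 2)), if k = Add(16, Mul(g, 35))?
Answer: Mul(2, Pow(6693, Rational(1, 2))) ≈ 163.62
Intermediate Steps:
k = -404 (k = Add(16, Mul(-12, 35)) = Add(16, -420) = -404)
Pow(Add(27176, k), Rational(1, 2)) = Pow(Add(27176, -404), Rational(1, 2)) = Pow(26772, Rational(1, 2)) = Mul(2, Pow(6693, Rational(1, 2)))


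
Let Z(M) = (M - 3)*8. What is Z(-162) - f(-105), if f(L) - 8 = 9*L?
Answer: -383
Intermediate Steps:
Z(M) = -24 + 8*M (Z(M) = (-3 + M)*8 = -24 + 8*M)
f(L) = 8 + 9*L
Z(-162) - f(-105) = (-24 + 8*(-162)) - (8 + 9*(-105)) = (-24 - 1296) - (8 - 945) = -1320 - 1*(-937) = -1320 + 937 = -383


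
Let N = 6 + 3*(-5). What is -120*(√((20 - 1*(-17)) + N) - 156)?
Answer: 18720 - 240*√7 ≈ 18085.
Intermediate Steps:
N = -9 (N = 6 - 15 = -9)
-120*(√((20 - 1*(-17)) + N) - 156) = -120*(√((20 - 1*(-17)) - 9) - 156) = -120*(√((20 + 17) - 9) - 156) = -120*(√(37 - 9) - 156) = -120*(√28 - 156) = -120*(2*√7 - 156) = -120*(-156 + 2*√7) = 18720 - 240*√7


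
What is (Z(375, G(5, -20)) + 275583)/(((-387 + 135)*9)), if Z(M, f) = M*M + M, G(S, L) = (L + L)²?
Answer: -5143/28 ≈ -183.68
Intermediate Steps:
G(S, L) = 4*L² (G(S, L) = (2*L)² = 4*L²)
Z(M, f) = M + M² (Z(M, f) = M² + M = M + M²)
(Z(375, G(5, -20)) + 275583)/(((-387 + 135)*9)) = (375*(1 + 375) + 275583)/(((-387 + 135)*9)) = (375*376 + 275583)/((-252*9)) = (141000 + 275583)/(-2268) = 416583*(-1/2268) = -5143/28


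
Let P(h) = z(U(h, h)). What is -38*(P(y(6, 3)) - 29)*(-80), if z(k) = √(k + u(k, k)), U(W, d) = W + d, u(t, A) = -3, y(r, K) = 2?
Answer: -85120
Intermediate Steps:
z(k) = √(-3 + k) (z(k) = √(k - 3) = √(-3 + k))
P(h) = √(-3 + 2*h) (P(h) = √(-3 + (h + h)) = √(-3 + 2*h))
-38*(P(y(6, 3)) - 29)*(-80) = -38*(√(-3 + 2*2) - 29)*(-80) = -38*(√(-3 + 4) - 29)*(-80) = -38*(√1 - 29)*(-80) = -38*(1 - 29)*(-80) = -38*(-28)*(-80) = 1064*(-80) = -85120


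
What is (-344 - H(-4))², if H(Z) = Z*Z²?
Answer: 78400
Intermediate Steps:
H(Z) = Z³
(-344 - H(-4))² = (-344 - 1*(-4)³)² = (-344 - 1*(-64))² = (-344 + 64)² = (-280)² = 78400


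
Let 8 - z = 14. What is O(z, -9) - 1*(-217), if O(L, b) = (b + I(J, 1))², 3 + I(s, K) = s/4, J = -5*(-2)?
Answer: 1229/4 ≈ 307.25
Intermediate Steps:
z = -6 (z = 8 - 1*14 = 8 - 14 = -6)
J = 10
I(s, K) = -3 + s/4
O(L, b) = (-½ + b)² (O(L, b) = (b + (-3 + (¼)*10))² = (b + (-3 + 5/2))² = (b - ½)² = (-½ + b)²)
O(z, -9) - 1*(-217) = (-1 + 2*(-9))²/4 - 1*(-217) = (-1 - 18)²/4 + 217 = (¼)*(-19)² + 217 = (¼)*361 + 217 = 361/4 + 217 = 1229/4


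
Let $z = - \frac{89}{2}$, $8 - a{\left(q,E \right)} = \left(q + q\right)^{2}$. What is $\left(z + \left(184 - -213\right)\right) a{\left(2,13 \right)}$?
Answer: $-2820$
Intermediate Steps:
$a{\left(q,E \right)} = 8 - 4 q^{2}$ ($a{\left(q,E \right)} = 8 - \left(q + q\right)^{2} = 8 - \left(2 q\right)^{2} = 8 - 4 q^{2}$)
$z = - \frac{89}{2}$ ($z = \left(-89\right) \frac{1}{2} = - \frac{89}{2} \approx -44.5$)
$\left(z + \left(184 - -213\right)\right) a{\left(2,13 \right)} = \left(- \frac{89}{2} + \left(184 - -213\right)\right) \left(8 - 4 \cdot 2^{2}\right) = \left(- \frac{89}{2} + \left(184 + 213\right)\right) \left(8 - 16\right) = \left(- \frac{89}{2} + 397\right) \left(8 - 16\right) = \frac{705}{2} \left(-8\right) = -2820$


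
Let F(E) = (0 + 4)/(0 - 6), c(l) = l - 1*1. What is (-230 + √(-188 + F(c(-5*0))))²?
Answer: (690 - I*√1698)²/9 ≈ 52711.0 - 6318.4*I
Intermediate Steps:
c(l) = -1 + l (c(l) = l - 1 = -1 + l)
F(E) = -⅔ (F(E) = 4/(-6) = 4*(-⅙) = -⅔)
(-230 + √(-188 + F(c(-5*0))))² = (-230 + √(-188 - ⅔))² = (-230 + √(-566/3))² = (-230 + I*√1698/3)²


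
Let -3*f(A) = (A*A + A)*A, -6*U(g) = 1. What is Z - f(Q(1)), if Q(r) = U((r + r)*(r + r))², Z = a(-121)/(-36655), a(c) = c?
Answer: 18292363/5130527040 ≈ 0.0035654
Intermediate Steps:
U(g) = -⅙ (U(g) = -⅙*1 = -⅙)
Z = 121/36655 (Z = -121/(-36655) = -121*(-1/36655) = 121/36655 ≈ 0.0033011)
Q(r) = 1/36 (Q(r) = (-⅙)² = 1/36)
f(A) = -A*(A + A²)/3 (f(A) = -(A*A + A)*A/3 = -(A² + A)*A/3 = -(A + A²)*A/3 = -A*(A + A²)/3)
Z - f(Q(1)) = 121/36655 - (1/36)²*(-1 - 1*1/36)/3 = 121/36655 - (-1 - 1/36)/(3*1296) = 121/36655 - (-37)/(3*1296*36) = 121/36655 - 1*(-37/139968) = 121/36655 + 37/139968 = 18292363/5130527040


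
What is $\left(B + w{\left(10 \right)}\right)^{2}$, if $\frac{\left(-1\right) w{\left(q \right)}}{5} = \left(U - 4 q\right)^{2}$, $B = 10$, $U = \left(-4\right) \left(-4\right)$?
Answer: $8236900$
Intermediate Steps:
$U = 16$
$w{\left(q \right)} = - 5 \left(16 - 4 q\right)^{2}$
$\left(B + w{\left(10 \right)}\right)^{2} = \left(10 - 80 \left(-4 + 10\right)^{2}\right)^{2} = \left(10 - 80 \cdot 6^{2}\right)^{2} = \left(10 - 2880\right)^{2} = \left(-2870\right)^{2} = 8236900$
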